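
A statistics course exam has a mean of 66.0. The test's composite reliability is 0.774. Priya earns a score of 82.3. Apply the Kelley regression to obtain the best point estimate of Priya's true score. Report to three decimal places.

78.616

Kelley's formula gives T̂ = 0.774·82.3 + 0.226·66.0 = 63.7002 + 14.9160 = 78.6162.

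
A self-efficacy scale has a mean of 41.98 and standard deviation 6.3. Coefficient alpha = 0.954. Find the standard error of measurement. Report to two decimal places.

1.35

SEM = SD · √(1 − ρ) = 6.3 × √0.046 = 6.3 × 0.2145 = 1.351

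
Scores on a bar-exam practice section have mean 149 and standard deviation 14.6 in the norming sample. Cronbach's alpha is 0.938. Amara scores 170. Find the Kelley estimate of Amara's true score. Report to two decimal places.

168.70

T̂ = 0.938(170) + 0.062(149) = 159.460 + 9.238 = 168.698 → 168.70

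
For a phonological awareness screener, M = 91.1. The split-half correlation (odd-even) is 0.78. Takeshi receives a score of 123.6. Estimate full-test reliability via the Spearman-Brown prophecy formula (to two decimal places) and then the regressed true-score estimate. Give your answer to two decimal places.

Spearman-Brown: ρ = 2r/(1 + r) = 2(0.78)/(1 + 0.78) = 1.560/1.78 = 0.8764 → 0.88
T̂ = ρX + (1 − ρ)μ
  = 0.88 × 123.6 + 0.12 × 91.1
  = 108.768 + 10.932
  = 119.700
  ≈ 119.70

119.70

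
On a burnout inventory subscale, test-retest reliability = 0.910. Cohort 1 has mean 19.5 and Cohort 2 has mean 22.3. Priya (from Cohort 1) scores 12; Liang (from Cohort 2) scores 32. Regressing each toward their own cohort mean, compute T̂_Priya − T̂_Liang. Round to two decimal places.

T̂_Priya = 0.910(12) + 0.090(19.5) = 12.6750
T̂_Liang = 0.910(32) + 0.090(22.3) = 31.1270
Difference = 12.6750 − 31.1270 = -18.4520

-18.45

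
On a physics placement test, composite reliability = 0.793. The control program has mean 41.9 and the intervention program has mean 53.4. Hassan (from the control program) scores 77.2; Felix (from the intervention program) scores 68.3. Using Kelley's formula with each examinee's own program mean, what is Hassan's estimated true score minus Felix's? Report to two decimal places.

T̂_Hassan = 0.793(77.2) + 0.207(41.9) = 69.8929
T̂_Felix = 0.793(68.3) + 0.207(53.4) = 65.2157
Difference = 69.8929 − 65.2157 = 4.6772

4.68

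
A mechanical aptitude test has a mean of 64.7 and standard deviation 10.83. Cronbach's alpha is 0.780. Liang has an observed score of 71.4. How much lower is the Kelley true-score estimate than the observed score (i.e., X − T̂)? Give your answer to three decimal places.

1.474

Kelley's formula gives T̂ = 0.780·71.4 + 0.220·64.7 = 55.6920 + 14.2340 = 69.92600.
X − T̂ = 71.4 − 69.9260 = 1.4740 → 1.474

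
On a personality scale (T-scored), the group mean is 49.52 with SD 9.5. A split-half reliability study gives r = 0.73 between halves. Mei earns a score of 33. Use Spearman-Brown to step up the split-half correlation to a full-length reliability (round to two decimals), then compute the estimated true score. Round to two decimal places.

Spearman-Brown: ρ = 2r/(1 + r) = 2(0.73)/(1 + 0.73) = 1.460/1.73 = 0.8439 → 0.84
T̂ = ρX + (1 − ρ)μ
  = 0.84 × 33 + 0.16 × 49.52
  = 27.72 + 7.9232
  = 35.643
  ≈ 35.64

35.64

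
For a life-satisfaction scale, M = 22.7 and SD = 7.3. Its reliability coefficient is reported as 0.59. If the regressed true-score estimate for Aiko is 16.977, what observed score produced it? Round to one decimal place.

13.0

T̂ = ρX + (1 − ρ)μ  ⇒  X = (T̂ − (1 − ρ)μ) / ρ
X = (16.977 − 0.41 × 22.7) / 0.59 = (16.977 − 9.307) / 0.59 = 7.670 / 0.59 = 13.000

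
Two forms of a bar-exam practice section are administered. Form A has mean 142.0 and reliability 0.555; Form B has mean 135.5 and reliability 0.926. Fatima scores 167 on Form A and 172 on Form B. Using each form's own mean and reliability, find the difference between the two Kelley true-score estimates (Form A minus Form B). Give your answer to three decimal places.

T̂_A = 0.555(167) + 0.445(142.0) = 155.87500
T̂_B = 0.926(172) + 0.074(135.5) = 169.29900
T̂_A − T̂_B = -13.42400

-13.424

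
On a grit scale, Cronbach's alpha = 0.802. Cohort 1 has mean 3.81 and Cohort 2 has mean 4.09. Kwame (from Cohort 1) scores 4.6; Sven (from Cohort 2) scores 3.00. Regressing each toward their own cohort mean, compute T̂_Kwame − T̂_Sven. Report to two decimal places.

T̂_Kwame = 0.802(4.6) + 0.198(3.81) = 4.4436
T̂_Sven = 0.802(3.00) + 0.198(4.09) = 3.2158
Difference = 4.4436 − 3.2158 = 1.2278

1.23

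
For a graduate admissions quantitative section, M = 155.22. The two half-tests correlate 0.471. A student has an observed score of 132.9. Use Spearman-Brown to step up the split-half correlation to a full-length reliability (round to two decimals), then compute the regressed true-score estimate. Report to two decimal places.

140.94

Spearman-Brown: ρ = 2r/(1 + r) = 2(0.471)/(1 + 0.471) = 0.9420/1.471 = 0.6404 → 0.64
T̂ = 0.64(132.9) + 0.36(155.22) = 85.056 + 55.8792 = 140.935 → 140.94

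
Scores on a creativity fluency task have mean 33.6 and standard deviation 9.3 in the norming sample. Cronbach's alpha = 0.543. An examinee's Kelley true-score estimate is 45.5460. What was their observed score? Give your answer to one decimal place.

T̂ = ρX + (1 − ρ)μ  ⇒  X = (T̂ − (1 − ρ)μ) / ρ
X = (45.5460 − 0.457 × 33.6) / 0.543 = (45.5460 − 15.3552) / 0.543 = 30.1908 / 0.543 = 55.600

55.6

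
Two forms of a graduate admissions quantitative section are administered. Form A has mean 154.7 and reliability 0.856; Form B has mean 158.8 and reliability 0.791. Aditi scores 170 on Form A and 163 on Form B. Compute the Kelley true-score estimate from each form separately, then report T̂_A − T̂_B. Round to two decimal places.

5.67

T̂_A = 0.856(170) + 0.144(154.7) = 167.7968
T̂_B = 0.791(163) + 0.209(158.8) = 162.1222
T̂_A − T̂_B = 5.6746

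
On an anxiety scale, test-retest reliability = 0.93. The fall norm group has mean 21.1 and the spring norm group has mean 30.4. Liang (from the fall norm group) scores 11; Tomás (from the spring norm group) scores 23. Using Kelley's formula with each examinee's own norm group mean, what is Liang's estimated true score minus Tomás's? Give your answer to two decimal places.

T̂_Liang = 0.93(11) + 0.07(21.1) = 11.7070
T̂_Tomás = 0.93(23) + 0.07(30.4) = 23.5180
Difference = 11.7070 − 23.5180 = -11.8110

-11.81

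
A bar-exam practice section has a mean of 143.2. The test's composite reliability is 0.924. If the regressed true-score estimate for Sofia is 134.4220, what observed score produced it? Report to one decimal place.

133.7

T̂ = ρX + (1 − ρ)μ  ⇒  X = (T̂ − (1 − ρ)μ) / ρ
X = (134.4220 − 0.076 × 143.2) / 0.924 = (134.4220 − 10.8832) / 0.924 = 123.5388 / 0.924 = 133.700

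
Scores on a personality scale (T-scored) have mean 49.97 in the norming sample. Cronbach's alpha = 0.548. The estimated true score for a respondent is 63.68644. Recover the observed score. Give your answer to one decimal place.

T̂ = ρX + (1 − ρ)μ  ⇒  X = (T̂ − (1 − ρ)μ) / ρ
X = (63.68644 − 0.452 × 49.97) / 0.548 = (63.68644 − 22.58644) / 0.548 = 41.10000 / 0.548 = 75.000

75.0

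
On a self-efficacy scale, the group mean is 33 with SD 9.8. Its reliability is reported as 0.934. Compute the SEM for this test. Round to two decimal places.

2.52

SEM = SD · √(1 − ρ) = 9.8 × √0.066 = 9.8 × 0.2569 = 2.518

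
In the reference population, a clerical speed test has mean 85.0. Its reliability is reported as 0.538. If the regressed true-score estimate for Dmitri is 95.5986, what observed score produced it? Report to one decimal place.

104.7

T̂ = ρX + (1 − ρ)μ  ⇒  X = (T̂ − (1 − ρ)μ) / ρ
X = (95.5986 − 0.462 × 85.0) / 0.538 = (95.5986 − 39.2700) / 0.538 = 56.3286 / 0.538 = 104.700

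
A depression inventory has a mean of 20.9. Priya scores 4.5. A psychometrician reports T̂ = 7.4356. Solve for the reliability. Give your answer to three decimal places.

0.821

T̂ = ρX + (1 − ρ)μ  ⇒  T̂ − μ = ρ(X − μ)
ρ = (T̂ − μ)/(X − μ) = (7.4356 − 20.9) / (4.5 − 20.9) = -13.4644 / -16.4 = 0.82100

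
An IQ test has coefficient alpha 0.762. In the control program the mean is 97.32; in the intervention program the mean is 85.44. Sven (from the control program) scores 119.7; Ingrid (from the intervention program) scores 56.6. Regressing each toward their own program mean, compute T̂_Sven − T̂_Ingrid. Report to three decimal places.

T̂_Sven = 0.762(119.7) + 0.238(97.32) = 114.37356
T̂_Ingrid = 0.762(56.6) + 0.238(85.44) = 63.46392
Difference = 114.37356 − 63.46392 = 50.90964

50.910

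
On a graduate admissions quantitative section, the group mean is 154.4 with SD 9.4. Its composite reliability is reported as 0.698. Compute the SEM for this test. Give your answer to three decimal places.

5.166

SEM = SD · √(1 − ρ) = 9.4 × √0.302 = 9.4 × 0.5495 = 5.1657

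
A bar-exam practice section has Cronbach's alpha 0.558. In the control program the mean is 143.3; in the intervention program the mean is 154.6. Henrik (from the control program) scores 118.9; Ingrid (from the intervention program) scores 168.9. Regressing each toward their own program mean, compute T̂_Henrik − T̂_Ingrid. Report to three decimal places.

-32.895

T̂_Henrik = 0.558(118.9) + 0.442(143.3) = 129.68480
T̂_Ingrid = 0.558(168.9) + 0.442(154.6) = 162.57940
Difference = 129.68480 − 162.57940 = -32.89460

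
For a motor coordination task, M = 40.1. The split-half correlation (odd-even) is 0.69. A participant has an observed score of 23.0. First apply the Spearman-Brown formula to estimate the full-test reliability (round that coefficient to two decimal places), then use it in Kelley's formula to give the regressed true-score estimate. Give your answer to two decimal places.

26.08

Spearman-Brown: ρ = 2r/(1 + r) = 2(0.69)/(1 + 0.69) = 1.380/1.69 = 0.8166 → 0.82
T̂ = 0.82(23.0) + 0.18(40.1) = 18.860 + 7.218 = 26.078 → 26.08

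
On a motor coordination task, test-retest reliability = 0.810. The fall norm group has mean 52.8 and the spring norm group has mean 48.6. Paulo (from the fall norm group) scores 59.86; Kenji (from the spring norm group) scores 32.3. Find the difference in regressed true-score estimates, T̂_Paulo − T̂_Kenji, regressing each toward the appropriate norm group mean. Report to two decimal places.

T̂_Paulo = 0.810(59.86) + 0.190(52.8) = 58.5186
T̂_Kenji = 0.810(32.3) + 0.190(48.6) = 35.3970
Difference = 58.5186 − 35.3970 = 23.1216

23.12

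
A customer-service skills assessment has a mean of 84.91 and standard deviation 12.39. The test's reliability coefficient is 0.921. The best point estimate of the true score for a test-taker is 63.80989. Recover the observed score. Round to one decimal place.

T̂ = ρX + (1 − ρ)μ  ⇒  X = (T̂ − (1 − ρ)μ) / ρ
X = (63.80989 − 0.079 × 84.91) / 0.921 = (63.80989 − 6.70789) / 0.921 = 57.10200 / 0.921 = 62.000

62.0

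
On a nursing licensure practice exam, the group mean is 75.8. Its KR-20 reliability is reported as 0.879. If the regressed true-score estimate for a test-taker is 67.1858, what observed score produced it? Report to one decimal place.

66.0

T̂ = ρX + (1 − ρ)μ  ⇒  X = (T̂ − (1 − ρ)μ) / ρ
X = (67.1858 − 0.121 × 75.8) / 0.879 = (67.1858 − 9.1718) / 0.879 = 58.0140 / 0.879 = 66.000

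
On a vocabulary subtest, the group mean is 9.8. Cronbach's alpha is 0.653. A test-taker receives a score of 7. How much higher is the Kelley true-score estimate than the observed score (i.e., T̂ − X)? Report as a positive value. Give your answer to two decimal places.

Regress the observed score toward the mean by the unreliability: T̂ = 0.653·7 + 0.347·9.8 = 4.571 + 3.4006 = 7.9716.
T̂ − X = 7.972 − 7 = 0.972 → 0.97

0.97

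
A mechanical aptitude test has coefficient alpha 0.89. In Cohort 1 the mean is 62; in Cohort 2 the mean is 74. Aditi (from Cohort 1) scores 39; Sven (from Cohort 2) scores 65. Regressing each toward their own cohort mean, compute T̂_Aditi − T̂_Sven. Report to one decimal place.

-24.5

T̂_Aditi = 0.89(39) + 0.11(62) = 41.530
T̂_Sven = 0.89(65) + 0.11(74) = 65.990
Difference = 41.530 − 65.990 = -24.460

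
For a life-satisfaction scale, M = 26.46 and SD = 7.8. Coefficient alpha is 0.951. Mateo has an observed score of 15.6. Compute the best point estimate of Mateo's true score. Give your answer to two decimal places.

T̂ = 0.951(15.6) + 0.049(26.46) = 14.8356 + 1.29654 = 16.132 → 16.13

16.13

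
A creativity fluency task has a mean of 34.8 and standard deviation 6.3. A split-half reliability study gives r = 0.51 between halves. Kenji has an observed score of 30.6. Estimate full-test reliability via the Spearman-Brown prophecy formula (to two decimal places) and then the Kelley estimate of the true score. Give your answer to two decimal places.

Spearman-Brown: ρ = 2r/(1 + r) = 2(0.51)/(1 + 0.51) = 1.020/1.51 = 0.6755 → 0.68
Regress the observed score toward the mean by the unreliability: T̂ = 0.68·30.6 + 0.32·34.8 = 20.808 + 11.136 = 31.944.

31.94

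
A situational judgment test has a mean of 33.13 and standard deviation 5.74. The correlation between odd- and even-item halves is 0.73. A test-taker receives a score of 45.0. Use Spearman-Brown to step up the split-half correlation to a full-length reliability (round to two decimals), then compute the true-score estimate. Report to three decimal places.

Spearman-Brown: ρ = 2r/(1 + r) = 2(0.73)/(1 + 0.73) = 1.460/1.73 = 0.8439 → 0.84
T̂ = 0.84(45.0) + 0.16(33.13) = 37.800 + 5.3008 = 43.1008 → 43.101

43.101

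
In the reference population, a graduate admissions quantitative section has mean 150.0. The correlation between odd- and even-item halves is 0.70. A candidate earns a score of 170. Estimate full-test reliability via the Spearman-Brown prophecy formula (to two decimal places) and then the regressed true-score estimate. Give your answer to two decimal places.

166.40

Spearman-Brown: ρ = 2r/(1 + r) = 2(0.70)/(1 + 0.70) = 1.400/1.70 = 0.8235 → 0.82
T̂ = 0.82(170) + 0.18(150.0) = 139.40 + 27.000 = 166.400 → 166.40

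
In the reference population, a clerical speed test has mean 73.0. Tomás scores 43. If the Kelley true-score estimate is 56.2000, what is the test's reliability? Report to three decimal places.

T̂ = ρX + (1 − ρ)μ  ⇒  T̂ − μ = ρ(X − μ)
ρ = (T̂ − μ)/(X − μ) = (56.2000 − 73.0) / (43 − 73.0) = -16.8000 / -30.0 = 0.56000

0.560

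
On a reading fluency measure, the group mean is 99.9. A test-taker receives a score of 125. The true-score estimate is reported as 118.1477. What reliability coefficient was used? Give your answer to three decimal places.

0.727

T̂ = ρX + (1 − ρ)μ  ⇒  T̂ − μ = ρ(X − μ)
ρ = (T̂ − μ)/(X − μ) = (118.1477 − 99.9) / (125 − 99.9) = 18.2477 / 25.1 = 0.72700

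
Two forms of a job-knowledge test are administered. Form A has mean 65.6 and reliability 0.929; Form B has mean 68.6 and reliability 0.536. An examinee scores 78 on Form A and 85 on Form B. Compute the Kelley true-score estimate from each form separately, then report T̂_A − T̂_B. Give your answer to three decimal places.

T̂_A = 0.929(78) + 0.071(65.6) = 77.11960
T̂_B = 0.536(85) + 0.464(68.6) = 77.39040
T̂_A − T̂_B = -0.27080

-0.271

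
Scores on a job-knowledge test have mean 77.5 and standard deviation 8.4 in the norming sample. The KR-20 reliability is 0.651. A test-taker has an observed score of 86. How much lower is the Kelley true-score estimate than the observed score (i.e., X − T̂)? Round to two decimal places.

T̂ = ρX + (1 − ρ)μ
  = 0.651 × 86 + 0.349 × 77.5
  = 55.986 + 27.0475
  = 83.0335
  ≈ 83.034
X − T̂ = 86 − 83.034 = 2.966 → 2.97

2.97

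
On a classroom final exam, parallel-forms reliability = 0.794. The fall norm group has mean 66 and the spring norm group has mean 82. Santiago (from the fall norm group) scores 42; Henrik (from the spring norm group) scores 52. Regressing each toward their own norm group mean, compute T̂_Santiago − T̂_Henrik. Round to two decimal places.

T̂_Santiago = 0.794(42) + 0.206(66) = 46.9440
T̂_Henrik = 0.794(52) + 0.206(82) = 58.1800
Difference = 46.9440 − 58.1800 = -11.2360

-11.24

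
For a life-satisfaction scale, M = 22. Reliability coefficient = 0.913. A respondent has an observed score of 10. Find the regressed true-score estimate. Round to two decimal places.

T̂ = ρX + (1 − ρ)μ
  = 0.913 × 10 + 0.087 × 22
  = 9.130 + 1.914
  = 11.044
  ≈ 11.04

11.04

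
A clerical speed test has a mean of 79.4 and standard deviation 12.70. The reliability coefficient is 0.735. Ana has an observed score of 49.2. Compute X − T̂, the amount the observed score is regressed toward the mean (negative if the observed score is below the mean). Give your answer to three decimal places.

-8.003

Kelley's formula gives T̂ = 0.735·49.2 + 0.265·79.4 = 36.1620 + 21.0410 = 57.20300.
X − T̂ = 49.2 − 57.2030 = -8.0030 → -8.003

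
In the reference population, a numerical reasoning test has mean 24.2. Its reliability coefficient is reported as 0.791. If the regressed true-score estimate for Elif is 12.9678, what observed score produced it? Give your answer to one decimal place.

T̂ = ρX + (1 − ρ)μ  ⇒  X = (T̂ − (1 − ρ)μ) / ρ
X = (12.9678 − 0.209 × 24.2) / 0.791 = (12.9678 − 5.0578) / 0.791 = 7.9100 / 0.791 = 10.000

10.0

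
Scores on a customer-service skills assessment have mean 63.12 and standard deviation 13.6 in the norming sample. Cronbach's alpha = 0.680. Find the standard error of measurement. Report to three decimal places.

SEM = SD · √(1 − ρ) = 13.6 × √0.320 = 13.6 × 0.5657 = 7.6933

7.693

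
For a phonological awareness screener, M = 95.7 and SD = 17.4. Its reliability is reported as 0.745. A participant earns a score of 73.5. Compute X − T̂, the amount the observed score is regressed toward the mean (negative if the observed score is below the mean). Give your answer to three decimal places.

-5.661

T̂ = ρX + (1 − ρ)μ
  = 0.745 × 73.5 + 0.255 × 95.7
  = 54.7575 + 24.4035
  = 79.16100
  ≈ 79.1610
X − T̂ = 73.5 − 79.1610 = -5.6610 → -5.661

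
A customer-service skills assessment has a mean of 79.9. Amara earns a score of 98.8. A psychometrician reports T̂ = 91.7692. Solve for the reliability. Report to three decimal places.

0.628

T̂ = ρX + (1 − ρ)μ  ⇒  T̂ − μ = ρ(X − μ)
ρ = (T̂ − μ)/(X − μ) = (91.7692 − 79.9) / (98.8 − 79.9) = 11.8692 / 18.9 = 0.62800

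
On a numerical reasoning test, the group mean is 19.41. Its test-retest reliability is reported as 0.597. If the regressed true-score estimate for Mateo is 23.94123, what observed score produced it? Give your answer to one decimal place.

T̂ = ρX + (1 − ρ)μ  ⇒  X = (T̂ − (1 − ρ)μ) / ρ
X = (23.94123 − 0.403 × 19.41) / 0.597 = (23.94123 − 7.82223) / 0.597 = 16.11900 / 0.597 = 27.000

27.0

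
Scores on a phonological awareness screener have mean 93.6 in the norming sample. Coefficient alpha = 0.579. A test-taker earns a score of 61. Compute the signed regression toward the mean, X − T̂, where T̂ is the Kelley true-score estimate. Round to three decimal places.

-13.725

T̂ = ρX + (1 − ρ)μ
  = 0.579 × 61 + 0.421 × 93.6
  = 35.319 + 39.4056
  = 74.72460
  ≈ 74.7246
X − T̂ = 61 − 74.7246 = -13.7246 → -13.725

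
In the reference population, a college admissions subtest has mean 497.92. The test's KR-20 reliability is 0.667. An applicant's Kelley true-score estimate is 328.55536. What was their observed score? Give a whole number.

244

T̂ = ρX + (1 − ρ)μ  ⇒  X = (T̂ − (1 − ρ)μ) / ρ
X = (328.55536 − 0.333 × 497.92) / 0.667 = (328.55536 − 165.80736) / 0.667 = 162.74800 / 0.667 = 244.00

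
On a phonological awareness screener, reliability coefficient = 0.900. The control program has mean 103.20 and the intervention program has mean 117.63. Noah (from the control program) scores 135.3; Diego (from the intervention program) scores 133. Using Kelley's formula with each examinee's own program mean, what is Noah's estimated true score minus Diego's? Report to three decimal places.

0.627

T̂_Noah = 0.900(135.3) + 0.100(103.20) = 132.09000
T̂_Diego = 0.900(133) + 0.100(117.63) = 131.46300
Difference = 132.09000 − 131.46300 = 0.62700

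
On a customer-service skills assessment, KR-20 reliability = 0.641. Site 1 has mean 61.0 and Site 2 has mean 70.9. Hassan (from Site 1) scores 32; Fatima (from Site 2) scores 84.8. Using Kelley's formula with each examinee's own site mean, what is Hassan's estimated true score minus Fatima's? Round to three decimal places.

-37.399

T̂_Hassan = 0.641(32) + 0.359(61.0) = 42.41100
T̂_Fatima = 0.641(84.8) + 0.359(70.9) = 79.80990
Difference = 42.41100 − 79.80990 = -37.39890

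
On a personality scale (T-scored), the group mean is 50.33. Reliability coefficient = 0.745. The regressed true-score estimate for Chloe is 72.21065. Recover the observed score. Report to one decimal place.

79.7

T̂ = ρX + (1 − ρ)μ  ⇒  X = (T̂ − (1 − ρ)μ) / ρ
X = (72.21065 − 0.255 × 50.33) / 0.745 = (72.21065 − 12.83415) / 0.745 = 59.37650 / 0.745 = 79.700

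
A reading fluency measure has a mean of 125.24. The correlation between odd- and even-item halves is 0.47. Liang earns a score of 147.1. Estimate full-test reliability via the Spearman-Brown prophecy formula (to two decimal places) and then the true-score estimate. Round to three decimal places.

139.230

Spearman-Brown: ρ = 2r/(1 + r) = 2(0.47)/(1 + 0.47) = 0.940/1.47 = 0.6395 → 0.64
T̂ = 0.64(147.1) + 0.36(125.24) = 94.144 + 45.0864 = 139.2304 → 139.230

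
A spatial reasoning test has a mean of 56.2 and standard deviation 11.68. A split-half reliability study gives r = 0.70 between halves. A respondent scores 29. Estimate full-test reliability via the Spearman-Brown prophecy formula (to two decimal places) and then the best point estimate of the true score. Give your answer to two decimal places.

33.90

Spearman-Brown: ρ = 2r/(1 + r) = 2(0.70)/(1 + 0.70) = 1.400/1.70 = 0.8235 → 0.82
T̂ = 0.82(29) + 0.18(56.2) = 23.78 + 10.116 = 33.896 → 33.90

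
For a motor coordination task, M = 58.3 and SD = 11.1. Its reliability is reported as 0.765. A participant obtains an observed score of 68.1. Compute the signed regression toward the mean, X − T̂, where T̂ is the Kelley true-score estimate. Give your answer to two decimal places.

T̂ = 0.765(68.1) + 0.235(58.3) = 52.0965 + 13.7005 = 65.7970 → 65.797
X − T̂ = 68.1 − 65.797 = 2.303 → 2.30

2.30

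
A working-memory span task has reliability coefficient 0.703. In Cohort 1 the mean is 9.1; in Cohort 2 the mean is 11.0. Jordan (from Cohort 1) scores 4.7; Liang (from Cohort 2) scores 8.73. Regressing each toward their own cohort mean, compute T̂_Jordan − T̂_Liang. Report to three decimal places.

-3.397

T̂_Jordan = 0.703(4.7) + 0.297(9.1) = 6.00680
T̂_Liang = 0.703(8.73) + 0.297(11.0) = 9.40419
Difference = 6.00680 − 9.40419 = -3.39739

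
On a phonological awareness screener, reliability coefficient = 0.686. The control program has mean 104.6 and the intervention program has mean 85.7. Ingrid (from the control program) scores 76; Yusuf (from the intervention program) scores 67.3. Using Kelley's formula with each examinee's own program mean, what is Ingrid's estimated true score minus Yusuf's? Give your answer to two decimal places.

T̂_Ingrid = 0.686(76) + 0.314(104.6) = 84.9804
T̂_Yusuf = 0.686(67.3) + 0.314(85.7) = 73.0776
Difference = 84.9804 − 73.0776 = 11.9028

11.90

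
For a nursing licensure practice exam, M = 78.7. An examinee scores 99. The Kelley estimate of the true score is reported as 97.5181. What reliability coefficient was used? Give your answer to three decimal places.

0.927

T̂ = ρX + (1 − ρ)μ  ⇒  T̂ − μ = ρ(X − μ)
ρ = (T̂ − μ)/(X − μ) = (97.5181 − 78.7) / (99 − 78.7) = 18.8181 / 20.3 = 0.92700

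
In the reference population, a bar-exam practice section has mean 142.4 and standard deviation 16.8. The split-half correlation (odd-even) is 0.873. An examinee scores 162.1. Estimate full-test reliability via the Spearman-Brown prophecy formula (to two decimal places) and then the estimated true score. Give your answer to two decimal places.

160.72

Spearman-Brown: ρ = 2r/(1 + r) = 2(0.873)/(1 + 0.873) = 1.7460/1.873 = 0.9322 → 0.93
T̂ = ρX + (1 − ρ)μ
  = 0.93 × 162.1 + 0.07 × 142.4
  = 150.753 + 9.968
  = 160.721
  ≈ 160.72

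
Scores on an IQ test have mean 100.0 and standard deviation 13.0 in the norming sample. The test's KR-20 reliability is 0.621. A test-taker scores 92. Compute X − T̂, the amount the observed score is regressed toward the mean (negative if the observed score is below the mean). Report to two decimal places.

-3.03

Regress the observed score toward the mean by the unreliability: T̂ = 0.621·92 + 0.379·100.0 = 57.132 + 37.9000 = 95.0320.
X − T̂ = 92 − 95.032 = -3.032 → -3.03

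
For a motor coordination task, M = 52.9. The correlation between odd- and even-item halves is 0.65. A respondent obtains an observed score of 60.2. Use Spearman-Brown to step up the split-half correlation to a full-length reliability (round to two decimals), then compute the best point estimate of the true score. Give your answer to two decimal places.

Spearman-Brown: ρ = 2r/(1 + r) = 2(0.65)/(1 + 0.65) = 1.300/1.65 = 0.7879 → 0.79
T̂ = ρX + (1 − ρ)μ
  = 0.79 × 60.2 + 0.21 × 52.9
  = 47.558 + 11.109
  = 58.667
  ≈ 58.67

58.67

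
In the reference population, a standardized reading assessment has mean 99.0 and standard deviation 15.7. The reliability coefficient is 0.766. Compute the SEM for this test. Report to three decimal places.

7.595

SEM = SD · √(1 − ρ) = 15.7 × √0.234 = 15.7 × 0.4837 = 7.5946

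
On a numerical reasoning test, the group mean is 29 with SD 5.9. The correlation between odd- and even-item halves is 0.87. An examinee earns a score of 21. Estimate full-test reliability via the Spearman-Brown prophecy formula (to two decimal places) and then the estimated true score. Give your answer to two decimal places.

21.56

Spearman-Brown: ρ = 2r/(1 + r) = 2(0.87)/(1 + 0.87) = 1.740/1.87 = 0.9305 → 0.93
T̂ = ρX + (1 − ρ)μ
  = 0.93 × 21 + 0.07 × 29
  = 19.53 + 2.03
  = 21.560
  ≈ 21.56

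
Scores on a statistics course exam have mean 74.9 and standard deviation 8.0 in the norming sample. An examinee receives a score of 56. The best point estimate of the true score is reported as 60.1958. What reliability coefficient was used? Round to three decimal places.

0.778

T̂ = ρX + (1 − ρ)μ  ⇒  T̂ − μ = ρ(X − μ)
ρ = (T̂ − μ)/(X − μ) = (60.1958 − 74.9) / (56 − 74.9) = -14.7042 / -18.9 = 0.77800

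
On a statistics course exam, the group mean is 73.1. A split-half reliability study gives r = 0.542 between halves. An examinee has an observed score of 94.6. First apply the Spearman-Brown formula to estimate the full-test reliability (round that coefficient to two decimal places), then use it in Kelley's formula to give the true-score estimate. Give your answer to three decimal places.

88.150

Spearman-Brown: ρ = 2r/(1 + r) = 2(0.542)/(1 + 0.542) = 1.0840/1.542 = 0.7030 → 0.70
Kelley's formula gives T̂ = 0.70·94.6 + 0.30·73.1 = 66.220 + 21.930 = 88.1500.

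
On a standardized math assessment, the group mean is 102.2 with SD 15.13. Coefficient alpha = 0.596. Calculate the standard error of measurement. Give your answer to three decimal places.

SEM = SD · √(1 − ρ) = 15.13 × √0.404 = 15.13 × 0.6356 = 9.6168

9.617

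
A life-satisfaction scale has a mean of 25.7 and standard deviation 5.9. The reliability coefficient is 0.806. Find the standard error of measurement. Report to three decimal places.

2.599

SEM = SD · √(1 − ρ) = 5.9 × √0.194 = 5.9 × 0.4405 = 2.5987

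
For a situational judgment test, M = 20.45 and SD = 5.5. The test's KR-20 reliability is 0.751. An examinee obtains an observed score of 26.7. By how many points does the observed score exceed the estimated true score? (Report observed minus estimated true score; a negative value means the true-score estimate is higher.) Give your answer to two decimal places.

Weight the observed score by reliability and the mean by (1 − reliability): T̂ = 0.751·26.7 + 0.249·20.45 = 20.0517 + 5.09205 = 25.1438.
X − T̂ = 26.7 − 25.144 = 1.556 → 1.56

1.56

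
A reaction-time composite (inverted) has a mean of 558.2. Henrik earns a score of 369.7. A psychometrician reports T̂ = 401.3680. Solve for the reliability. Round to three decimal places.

0.832

T̂ = ρX + (1 − ρ)μ  ⇒  T̂ − μ = ρ(X − μ)
ρ = (T̂ − μ)/(X − μ) = (401.3680 − 558.2) / (369.7 − 558.2) = -156.8320 / -188.5 = 0.83200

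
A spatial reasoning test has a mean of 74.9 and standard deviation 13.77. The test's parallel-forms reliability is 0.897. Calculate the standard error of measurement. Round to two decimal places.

SEM = SD · √(1 − ρ) = 13.77 × √0.103 = 13.77 × 0.3209 = 4.419

4.42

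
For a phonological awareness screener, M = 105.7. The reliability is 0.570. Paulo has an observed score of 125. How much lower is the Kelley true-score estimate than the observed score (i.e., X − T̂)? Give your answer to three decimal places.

8.299

T̂ = ρX + (1 − ρ)μ
  = 0.570 × 125 + 0.430 × 105.7
  = 71.250 + 45.4510
  = 116.70100
  ≈ 116.7010
X − T̂ = 125 − 116.7010 = 8.2990 → 8.299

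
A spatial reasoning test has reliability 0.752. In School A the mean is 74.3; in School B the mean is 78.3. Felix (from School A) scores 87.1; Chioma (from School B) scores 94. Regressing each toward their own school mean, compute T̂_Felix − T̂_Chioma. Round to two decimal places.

-6.18

T̂_Felix = 0.752(87.1) + 0.248(74.3) = 83.9256
T̂_Chioma = 0.752(94) + 0.248(78.3) = 90.1064
Difference = 83.9256 − 90.1064 = -6.1808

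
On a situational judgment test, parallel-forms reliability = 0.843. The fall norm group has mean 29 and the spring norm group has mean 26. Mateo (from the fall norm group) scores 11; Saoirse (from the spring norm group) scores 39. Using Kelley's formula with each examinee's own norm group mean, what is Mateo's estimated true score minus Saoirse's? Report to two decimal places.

T̂_Mateo = 0.843(11) + 0.157(29) = 13.8260
T̂_Saoirse = 0.843(39) + 0.157(26) = 36.9590
Difference = 13.8260 − 36.9590 = -23.1330

-23.13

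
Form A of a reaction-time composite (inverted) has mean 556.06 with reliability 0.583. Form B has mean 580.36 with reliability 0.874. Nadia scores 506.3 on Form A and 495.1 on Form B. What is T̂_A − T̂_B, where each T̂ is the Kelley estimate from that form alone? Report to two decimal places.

21.21

T̂_A = 0.583(506.3) + 0.417(556.06) = 527.0499
T̂_B = 0.874(495.1) + 0.126(580.36) = 505.8428
T̂_A − T̂_B = 21.2072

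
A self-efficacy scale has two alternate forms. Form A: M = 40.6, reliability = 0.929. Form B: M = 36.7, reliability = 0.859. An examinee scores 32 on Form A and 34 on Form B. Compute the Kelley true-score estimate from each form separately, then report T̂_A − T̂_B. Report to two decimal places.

T̂_A = 0.929(32) + 0.071(40.6) = 32.6106
T̂_B = 0.859(34) + 0.141(36.7) = 34.3807
T̂_A − T̂_B = -1.7701

-1.77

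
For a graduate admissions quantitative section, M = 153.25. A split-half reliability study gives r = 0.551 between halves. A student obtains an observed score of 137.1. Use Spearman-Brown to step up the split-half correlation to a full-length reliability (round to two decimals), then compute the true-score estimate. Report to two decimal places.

141.78

Spearman-Brown: ρ = 2r/(1 + r) = 2(0.551)/(1 + 0.551) = 1.1020/1.551 = 0.7105 → 0.71
Kelley's formula gives T̂ = 0.71·137.1 + 0.29·153.25 = 97.341 + 44.4425 = 141.784.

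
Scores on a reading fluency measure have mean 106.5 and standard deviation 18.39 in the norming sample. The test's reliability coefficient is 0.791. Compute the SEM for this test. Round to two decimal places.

8.41

SEM = SD · √(1 − ρ) = 18.39 × √0.209 = 18.39 × 0.4572 = 8.407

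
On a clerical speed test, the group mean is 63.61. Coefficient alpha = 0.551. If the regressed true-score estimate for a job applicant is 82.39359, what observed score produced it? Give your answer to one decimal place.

97.7

T̂ = ρX + (1 − ρ)μ  ⇒  X = (T̂ − (1 − ρ)μ) / ρ
X = (82.39359 − 0.449 × 63.61) / 0.551 = (82.39359 − 28.56089) / 0.551 = 53.83270 / 0.551 = 97.700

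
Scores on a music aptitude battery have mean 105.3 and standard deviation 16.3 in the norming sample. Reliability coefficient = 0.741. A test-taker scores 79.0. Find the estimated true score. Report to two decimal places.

85.81

Regress the observed score toward the mean by the unreliability: T̂ = 0.741·79.0 + 0.259·105.3 = 58.5390 + 27.2727 = 85.812.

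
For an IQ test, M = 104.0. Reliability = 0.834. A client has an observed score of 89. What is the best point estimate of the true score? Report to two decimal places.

Kelley's formula gives T̂ = 0.834·89 + 0.166·104.0 = 74.226 + 17.2640 = 91.490.

91.49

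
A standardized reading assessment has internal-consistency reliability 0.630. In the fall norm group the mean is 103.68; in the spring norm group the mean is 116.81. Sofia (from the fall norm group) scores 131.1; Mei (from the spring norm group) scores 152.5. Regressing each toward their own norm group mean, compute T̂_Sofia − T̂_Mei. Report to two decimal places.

-18.34

T̂_Sofia = 0.630(131.1) + 0.370(103.68) = 120.9546
T̂_Mei = 0.630(152.5) + 0.370(116.81) = 139.2947
Difference = 120.9546 − 139.2947 = -18.3401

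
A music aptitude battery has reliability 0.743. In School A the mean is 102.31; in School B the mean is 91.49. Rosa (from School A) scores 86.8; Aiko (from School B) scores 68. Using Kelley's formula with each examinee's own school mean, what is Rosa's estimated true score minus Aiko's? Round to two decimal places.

T̂_Rosa = 0.743(86.8) + 0.257(102.31) = 90.7861
T̂_Aiko = 0.743(68) + 0.257(91.49) = 74.0369
Difference = 90.7861 − 74.0369 = 16.7491

16.75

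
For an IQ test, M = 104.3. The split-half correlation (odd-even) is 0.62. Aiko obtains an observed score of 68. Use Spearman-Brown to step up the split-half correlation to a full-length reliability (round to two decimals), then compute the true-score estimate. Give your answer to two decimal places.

Spearman-Brown: ρ = 2r/(1 + r) = 2(0.62)/(1 + 0.62) = 1.240/1.62 = 0.7654 → 0.77
Kelley's formula gives T̂ = 0.77·68 + 0.23·104.3 = 52.36 + 23.989 = 76.349.

76.35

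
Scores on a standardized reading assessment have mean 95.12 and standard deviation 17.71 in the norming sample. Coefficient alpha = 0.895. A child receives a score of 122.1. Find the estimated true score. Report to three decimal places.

T̂ = ρX + (1 − ρ)μ
  = 0.895 × 122.1 + 0.105 × 95.12
  = 109.2795 + 9.98760
  = 119.2671
  ≈ 119.267

119.267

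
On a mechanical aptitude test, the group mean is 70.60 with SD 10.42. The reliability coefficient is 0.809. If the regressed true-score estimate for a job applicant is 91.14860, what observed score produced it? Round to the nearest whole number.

T̂ = ρX + (1 − ρ)μ  ⇒  X = (T̂ − (1 − ρ)μ) / ρ
X = (91.14860 − 0.191 × 70.60) / 0.809 = (91.14860 − 13.48460) / 0.809 = 77.66400 / 0.809 = 96.00

96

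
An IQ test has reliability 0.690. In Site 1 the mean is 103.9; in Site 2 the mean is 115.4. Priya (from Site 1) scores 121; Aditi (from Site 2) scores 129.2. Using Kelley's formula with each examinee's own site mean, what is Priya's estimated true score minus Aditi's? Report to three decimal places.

-9.223

T̂_Priya = 0.690(121) + 0.310(103.9) = 115.69900
T̂_Aditi = 0.690(129.2) + 0.310(115.4) = 124.92200
Difference = 115.69900 − 124.92200 = -9.22300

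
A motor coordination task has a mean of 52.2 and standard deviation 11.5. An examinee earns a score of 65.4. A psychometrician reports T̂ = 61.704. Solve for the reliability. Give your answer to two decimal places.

T̂ = ρX + (1 − ρ)μ  ⇒  T̂ − μ = ρ(X − μ)
ρ = (T̂ − μ)/(X − μ) = (61.704 − 52.2) / (65.4 − 52.2) = 9.504 / 13.2 = 0.7200

0.72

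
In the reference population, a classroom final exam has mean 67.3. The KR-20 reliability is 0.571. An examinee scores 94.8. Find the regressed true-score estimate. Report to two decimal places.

83.00

T̂ = 0.571(94.8) + 0.429(67.3) = 54.1308 + 28.8717 = 83.002 → 83.00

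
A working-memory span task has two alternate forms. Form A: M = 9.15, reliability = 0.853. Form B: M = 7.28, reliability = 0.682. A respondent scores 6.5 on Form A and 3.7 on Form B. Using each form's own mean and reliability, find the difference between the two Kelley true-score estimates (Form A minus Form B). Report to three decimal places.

2.051

T̂_A = 0.853(6.5) + 0.147(9.15) = 6.88955
T̂_B = 0.682(3.7) + 0.318(7.28) = 4.83844
T̂_A − T̂_B = 2.05111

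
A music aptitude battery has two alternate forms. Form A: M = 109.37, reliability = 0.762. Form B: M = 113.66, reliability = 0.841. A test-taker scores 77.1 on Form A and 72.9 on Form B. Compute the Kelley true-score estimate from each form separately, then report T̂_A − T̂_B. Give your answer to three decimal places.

5.399

T̂_A = 0.762(77.1) + 0.238(109.37) = 84.78026
T̂_B = 0.841(72.9) + 0.159(113.66) = 79.38084
T̂_A − T̂_B = 5.39942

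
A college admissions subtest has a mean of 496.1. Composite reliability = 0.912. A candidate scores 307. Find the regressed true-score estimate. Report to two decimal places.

323.64

T̂ = ρX + (1 − ρ)μ
  = 0.912 × 307 + 0.088 × 496.1
  = 279.984 + 43.6568
  = 323.641
  ≈ 323.64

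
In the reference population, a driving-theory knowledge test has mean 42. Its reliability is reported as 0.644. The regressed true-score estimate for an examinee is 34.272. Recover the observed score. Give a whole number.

T̂ = ρX + (1 − ρ)μ  ⇒  X = (T̂ − (1 − ρ)μ) / ρ
X = (34.272 − 0.356 × 42) / 0.644 = (34.272 − 14.952) / 0.644 = 19.320 / 0.644 = 30.00

30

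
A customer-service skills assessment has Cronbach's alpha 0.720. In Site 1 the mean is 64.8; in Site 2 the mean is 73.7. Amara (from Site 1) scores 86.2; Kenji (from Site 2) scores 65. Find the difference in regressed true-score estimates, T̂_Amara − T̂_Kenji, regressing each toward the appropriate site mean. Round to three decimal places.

12.772

T̂_Amara = 0.720(86.2) + 0.280(64.8) = 80.20800
T̂_Kenji = 0.720(65) + 0.280(73.7) = 67.43600
Difference = 80.20800 − 67.43600 = 12.77200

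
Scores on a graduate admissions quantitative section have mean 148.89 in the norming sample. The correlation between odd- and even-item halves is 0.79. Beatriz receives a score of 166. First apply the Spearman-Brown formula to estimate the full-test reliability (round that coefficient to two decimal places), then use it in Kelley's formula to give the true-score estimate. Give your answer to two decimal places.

Spearman-Brown: ρ = 2r/(1 + r) = 2(0.79)/(1 + 0.79) = 1.580/1.79 = 0.8827 → 0.88
Regress the observed score toward the mean by the unreliability: T̂ = 0.88·166 + 0.12·148.89 = 146.08 + 17.8668 = 163.947.

163.95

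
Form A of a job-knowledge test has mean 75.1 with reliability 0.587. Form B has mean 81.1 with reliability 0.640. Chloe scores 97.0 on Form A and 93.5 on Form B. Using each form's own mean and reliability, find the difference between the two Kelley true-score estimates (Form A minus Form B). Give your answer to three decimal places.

-1.081

T̂_A = 0.587(97.0) + 0.413(75.1) = 87.95530
T̂_B = 0.640(93.5) + 0.360(81.1) = 89.03600
T̂_A − T̂_B = -1.08070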